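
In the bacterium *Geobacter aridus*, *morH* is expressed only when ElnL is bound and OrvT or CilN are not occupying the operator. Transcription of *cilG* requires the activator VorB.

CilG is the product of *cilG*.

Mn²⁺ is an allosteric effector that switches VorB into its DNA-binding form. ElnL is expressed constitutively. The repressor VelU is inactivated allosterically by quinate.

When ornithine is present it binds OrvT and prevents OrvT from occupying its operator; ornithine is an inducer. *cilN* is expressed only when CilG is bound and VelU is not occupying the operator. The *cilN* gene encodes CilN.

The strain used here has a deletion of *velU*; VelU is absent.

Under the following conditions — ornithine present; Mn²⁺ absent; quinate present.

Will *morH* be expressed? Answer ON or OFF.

ON

Ornithine is present, so OrvT is inactive.
VelU is non-functional in this strain, so it has no effect.
Mn²⁺ is absent, so VorB is inactive.
Required activator VorB is absent, so *cilG* is not transcribed.
So CilG is not produced.
Required activator CilG is absent, so *cilN* is not transcribed.
So CilN is not produced.
ElnL is produced constitutively and is active.
No repressor is bound and ElnL is active, so *morH* is transcribed.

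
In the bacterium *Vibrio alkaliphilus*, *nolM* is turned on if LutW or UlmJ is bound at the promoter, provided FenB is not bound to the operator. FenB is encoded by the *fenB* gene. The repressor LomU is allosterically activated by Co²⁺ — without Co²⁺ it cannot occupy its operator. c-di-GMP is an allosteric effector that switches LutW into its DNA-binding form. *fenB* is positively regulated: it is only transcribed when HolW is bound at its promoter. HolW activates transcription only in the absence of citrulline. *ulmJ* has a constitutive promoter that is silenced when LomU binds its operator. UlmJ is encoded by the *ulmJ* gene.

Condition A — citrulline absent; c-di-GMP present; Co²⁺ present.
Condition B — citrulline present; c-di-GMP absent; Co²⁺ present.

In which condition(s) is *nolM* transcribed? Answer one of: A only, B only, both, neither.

neither

Condition A:
Citrulline is absent, so HolW is active.
No repressor is bound and HolW is active, so *fenB* is transcribed.
So FenB is produced and active.
c-di-GMP is present, so LutW is active.
Co²⁺ is present, so LomU is active.
With repressor LomU bound, *ulmJ* is not transcribed.
So UlmJ is not produced.
With repressor FenB bound, *nolM* is not transcribed.
→ *nolM* is OFF in A.
Condition B:
Citrulline is present, so HolW is inactive.
Required activator HolW is absent, so *fenB* is not transcribed.
So FenB is not produced.
c-di-GMP is absent, so LutW is inactive.
Co²⁺ is present, so LomU is active.
With repressor LomU bound, *ulmJ* is not transcribed.
So UlmJ is not produced.
No activator is available at the *nolM* promoter, so *nolM* is not transcribed.
→ *nolM* is OFF in B.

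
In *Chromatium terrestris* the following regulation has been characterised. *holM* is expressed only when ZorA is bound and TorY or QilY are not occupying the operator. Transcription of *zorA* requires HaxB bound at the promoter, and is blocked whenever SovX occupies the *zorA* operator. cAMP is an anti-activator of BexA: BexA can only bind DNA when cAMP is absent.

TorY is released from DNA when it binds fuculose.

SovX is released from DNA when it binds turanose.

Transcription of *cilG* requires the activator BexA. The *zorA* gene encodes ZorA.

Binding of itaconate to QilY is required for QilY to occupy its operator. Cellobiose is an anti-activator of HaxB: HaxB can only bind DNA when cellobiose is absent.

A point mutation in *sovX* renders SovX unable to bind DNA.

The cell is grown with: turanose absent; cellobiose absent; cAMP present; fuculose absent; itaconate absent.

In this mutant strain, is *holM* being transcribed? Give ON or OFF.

OFF

SovX is non-functional in this strain, so it has no effect.
Cellobiose is absent, so HaxB is active.
No repressor is bound and HaxB is active, so *zorA* is transcribed.
So ZorA is produced and active.
Fuculose is absent, so TorY is active.
Itaconate is absent, so QilY is inactive.
With repressor TorY bound, *holM* is not transcribed.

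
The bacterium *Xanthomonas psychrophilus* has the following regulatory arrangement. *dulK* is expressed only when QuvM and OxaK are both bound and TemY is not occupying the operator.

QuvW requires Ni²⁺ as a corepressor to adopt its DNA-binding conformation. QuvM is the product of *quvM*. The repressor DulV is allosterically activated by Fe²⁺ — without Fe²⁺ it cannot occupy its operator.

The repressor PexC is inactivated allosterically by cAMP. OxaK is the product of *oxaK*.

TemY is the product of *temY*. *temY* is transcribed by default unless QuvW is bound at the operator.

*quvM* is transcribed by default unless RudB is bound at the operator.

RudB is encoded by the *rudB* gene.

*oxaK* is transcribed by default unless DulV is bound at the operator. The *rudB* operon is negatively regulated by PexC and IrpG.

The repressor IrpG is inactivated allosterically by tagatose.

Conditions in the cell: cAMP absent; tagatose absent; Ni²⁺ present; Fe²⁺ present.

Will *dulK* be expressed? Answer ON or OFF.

OFF

Ni²⁺ is present, so QuvW is active.
With repressor QuvW bound, *temY* is not transcribed.
So TemY is not produced.
cAMP is absent, so PexC is active.
Tagatose is absent, so IrpG is active.
With repressor PexC bound, *rudB* is not transcribed.
So RudB is not produced.
With no repressor bound, *quvM* is transcribed.
So QuvM is produced and active.
Fe²⁺ is present, so DulV is active.
With repressor DulV bound, *oxaK* is not transcribed.
So OxaK is not produced.
Required activator OxaK is absent, so *dulK* is not transcribed.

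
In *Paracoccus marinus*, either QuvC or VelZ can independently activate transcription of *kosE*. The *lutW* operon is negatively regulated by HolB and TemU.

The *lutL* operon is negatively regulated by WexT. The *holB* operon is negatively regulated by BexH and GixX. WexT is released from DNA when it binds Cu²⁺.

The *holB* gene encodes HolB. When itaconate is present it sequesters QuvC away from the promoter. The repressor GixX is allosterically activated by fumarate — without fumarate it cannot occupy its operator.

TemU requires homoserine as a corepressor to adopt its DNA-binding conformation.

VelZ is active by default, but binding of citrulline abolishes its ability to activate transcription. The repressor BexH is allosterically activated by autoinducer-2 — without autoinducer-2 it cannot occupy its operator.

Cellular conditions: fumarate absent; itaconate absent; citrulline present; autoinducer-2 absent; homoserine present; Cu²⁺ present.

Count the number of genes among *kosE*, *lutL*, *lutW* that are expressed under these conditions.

Itaconate is absent, so QuvC is active.
Citrulline is present, so VelZ is inactive.
Activator QuvC is present, so *kosE* is transcribed.
→ *kosE* is ON.
Cu²⁺ is present, so WexT is inactive.
With no repressor bound, *lutL* is transcribed.
→ *lutL* is ON.
Autoinducer-2 is absent, so BexH is inactive.
Fumarate is absent, so GixX is inactive.
With no repressor bound, *holB* is transcribed.
So HolB is produced and active.
Homoserine is present, so TemU is active.
With repressor HolB bound, *lutW* is not transcribed.
→ *lutW* is OFF.
2 of the 3 genes are transcribed.

2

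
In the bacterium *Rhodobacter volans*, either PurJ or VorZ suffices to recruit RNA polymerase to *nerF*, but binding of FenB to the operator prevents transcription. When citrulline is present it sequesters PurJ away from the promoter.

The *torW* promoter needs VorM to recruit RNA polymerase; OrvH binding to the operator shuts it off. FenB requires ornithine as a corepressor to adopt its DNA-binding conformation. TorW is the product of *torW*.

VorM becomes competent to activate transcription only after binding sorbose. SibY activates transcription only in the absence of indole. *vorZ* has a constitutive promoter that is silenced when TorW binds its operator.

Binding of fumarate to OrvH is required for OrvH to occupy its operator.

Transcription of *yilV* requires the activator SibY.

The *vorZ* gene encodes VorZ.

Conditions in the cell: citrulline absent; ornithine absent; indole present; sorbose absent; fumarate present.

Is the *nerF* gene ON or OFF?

Citrulline is absent, so PurJ is active.
Ornithine is absent, so FenB is inactive.
Fumarate is present, so OrvH is active.
Sorbose is absent, so VorM is inactive.
With repressor OrvH bound, *torW* is not transcribed.
So TorW is not produced.
With no repressor bound, *vorZ* is transcribed.
So VorZ is produced and active.
Activator PurJ is present, so *nerF* is transcribed.

ON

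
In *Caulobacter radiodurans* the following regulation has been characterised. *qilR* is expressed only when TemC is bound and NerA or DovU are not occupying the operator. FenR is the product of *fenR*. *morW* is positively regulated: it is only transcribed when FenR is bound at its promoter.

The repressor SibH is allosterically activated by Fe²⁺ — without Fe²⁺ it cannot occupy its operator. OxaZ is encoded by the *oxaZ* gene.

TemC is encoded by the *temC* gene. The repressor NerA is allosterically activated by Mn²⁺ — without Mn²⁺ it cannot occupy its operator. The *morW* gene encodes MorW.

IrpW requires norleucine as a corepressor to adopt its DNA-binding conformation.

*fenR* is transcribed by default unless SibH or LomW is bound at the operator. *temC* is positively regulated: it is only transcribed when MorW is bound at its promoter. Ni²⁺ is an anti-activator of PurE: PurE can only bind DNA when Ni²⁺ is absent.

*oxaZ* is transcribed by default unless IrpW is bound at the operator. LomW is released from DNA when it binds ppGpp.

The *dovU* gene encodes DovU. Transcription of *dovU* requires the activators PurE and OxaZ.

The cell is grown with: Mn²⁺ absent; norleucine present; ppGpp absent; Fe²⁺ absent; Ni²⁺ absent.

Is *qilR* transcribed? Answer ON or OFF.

OFF

Mn²⁺ is absent, so NerA is inactive.
Ni²⁺ is absent, so PurE is active.
Norleucine is present, so IrpW is active.
With repressor IrpW bound, *oxaZ* is not transcribed.
So OxaZ is not produced.
Required activator OxaZ is absent, so *dovU* is not transcribed.
So DovU is not produced.
Fe²⁺ is absent, so SibH is inactive.
ppGpp is absent, so LomW is active.
With repressor LomW bound, *fenR* is not transcribed.
So FenR is not produced.
Required activator FenR is absent, so *morW* is not transcribed.
So MorW is not produced.
Required activator MorW is absent, so *temC* is not transcribed.
So TemC is not produced.
Required activator TemC is absent, so *qilR* is not transcribed.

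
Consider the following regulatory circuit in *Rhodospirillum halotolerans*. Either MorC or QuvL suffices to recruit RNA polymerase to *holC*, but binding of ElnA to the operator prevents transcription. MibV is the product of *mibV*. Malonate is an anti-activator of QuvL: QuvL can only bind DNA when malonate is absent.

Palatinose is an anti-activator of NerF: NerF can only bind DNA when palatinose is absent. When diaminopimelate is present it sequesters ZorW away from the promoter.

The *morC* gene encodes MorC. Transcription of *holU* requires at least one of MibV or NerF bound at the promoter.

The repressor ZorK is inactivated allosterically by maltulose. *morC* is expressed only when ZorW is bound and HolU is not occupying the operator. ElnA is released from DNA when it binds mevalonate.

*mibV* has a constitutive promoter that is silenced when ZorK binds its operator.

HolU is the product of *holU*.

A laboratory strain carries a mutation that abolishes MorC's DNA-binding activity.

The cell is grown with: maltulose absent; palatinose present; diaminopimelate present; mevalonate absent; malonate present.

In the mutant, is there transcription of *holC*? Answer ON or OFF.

OFF

Mevalonate is absent, so ElnA is active.
MorC is non-functional in this strain, so it has no effect.
Malonate is present, so QuvL is inactive.
With repressor ElnA bound, *holC* is not transcribed.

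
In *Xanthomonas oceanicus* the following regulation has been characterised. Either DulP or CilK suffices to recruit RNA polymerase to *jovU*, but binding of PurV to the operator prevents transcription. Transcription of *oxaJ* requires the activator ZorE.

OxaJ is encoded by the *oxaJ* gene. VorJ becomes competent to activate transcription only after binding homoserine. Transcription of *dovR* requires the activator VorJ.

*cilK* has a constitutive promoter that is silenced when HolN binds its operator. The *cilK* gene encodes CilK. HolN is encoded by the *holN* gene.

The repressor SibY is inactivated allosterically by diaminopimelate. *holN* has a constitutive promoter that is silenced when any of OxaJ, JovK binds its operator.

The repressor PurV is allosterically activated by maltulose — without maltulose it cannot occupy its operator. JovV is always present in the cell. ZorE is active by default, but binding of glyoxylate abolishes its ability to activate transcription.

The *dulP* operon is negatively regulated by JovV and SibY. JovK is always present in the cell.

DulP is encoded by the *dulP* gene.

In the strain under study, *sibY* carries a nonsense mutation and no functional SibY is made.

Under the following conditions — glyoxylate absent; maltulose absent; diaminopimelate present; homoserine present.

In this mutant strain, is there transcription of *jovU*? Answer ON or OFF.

JovV is produced constitutively and is active.
SibY is non-functional in this strain, so it has no effect.
With repressor JovV bound, *dulP* is not transcribed.
So DulP is not produced.
Glyoxylate is absent, so ZorE is active.
No repressor is bound and ZorE is active, so *oxaJ* is transcribed.
So OxaJ is produced and active.
JovK is produced constitutively and is active.
With repressor OxaJ bound, *holN* is not transcribed.
So HolN is not produced.
With no repressor bound, *cilK* is transcribed.
So CilK is produced and active.
Maltulose is absent, so PurV is inactive.
Activator CilK is present, so *jovU* is transcribed.

ON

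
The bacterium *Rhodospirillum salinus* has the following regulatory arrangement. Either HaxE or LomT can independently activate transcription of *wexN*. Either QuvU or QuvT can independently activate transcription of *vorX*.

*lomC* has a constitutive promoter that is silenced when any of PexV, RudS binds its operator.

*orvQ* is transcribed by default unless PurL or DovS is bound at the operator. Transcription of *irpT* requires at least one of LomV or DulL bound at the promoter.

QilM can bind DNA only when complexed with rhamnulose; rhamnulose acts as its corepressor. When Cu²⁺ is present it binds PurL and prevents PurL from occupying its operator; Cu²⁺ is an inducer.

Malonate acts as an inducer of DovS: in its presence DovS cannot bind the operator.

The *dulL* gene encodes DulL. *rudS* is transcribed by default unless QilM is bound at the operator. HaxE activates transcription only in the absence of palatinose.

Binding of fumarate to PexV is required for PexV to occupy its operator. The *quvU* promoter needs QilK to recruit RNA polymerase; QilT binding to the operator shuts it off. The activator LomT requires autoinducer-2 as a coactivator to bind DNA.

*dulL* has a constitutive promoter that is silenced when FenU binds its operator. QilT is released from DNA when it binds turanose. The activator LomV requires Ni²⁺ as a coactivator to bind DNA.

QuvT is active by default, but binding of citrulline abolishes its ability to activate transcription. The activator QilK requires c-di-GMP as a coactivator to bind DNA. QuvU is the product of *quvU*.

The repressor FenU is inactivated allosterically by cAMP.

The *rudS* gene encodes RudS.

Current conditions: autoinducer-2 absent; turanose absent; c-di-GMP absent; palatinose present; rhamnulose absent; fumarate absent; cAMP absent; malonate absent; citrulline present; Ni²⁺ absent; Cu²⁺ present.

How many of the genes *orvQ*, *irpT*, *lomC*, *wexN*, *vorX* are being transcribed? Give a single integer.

0

Cu²⁺ is present, so PurL is inactive.
Malonate is absent, so DovS is active.
With repressor DovS bound, *orvQ* is not transcribed.
→ *orvQ* is OFF.
Ni²⁺ is absent, so LomV is inactive.
cAMP is absent, so FenU is active.
With repressor FenU bound, *dulL* is not transcribed.
So DulL is not produced.
No activator is available at the *irpT* promoter, so *irpT* is not transcribed.
→ *irpT* is OFF.
Fumarate is absent, so PexV is inactive.
Rhamnulose is absent, so QilM is inactive.
With no repressor bound, *rudS* is transcribed.
So RudS is produced and active.
With repressor RudS bound, *lomC* is not transcribed.
→ *lomC* is OFF.
Palatinose is present, so HaxE is inactive.
Autoinducer-2 is absent, so LomT is inactive.
No activator is available at the *wexN* promoter, so *wexN* is not transcribed.
→ *wexN* is OFF.
c-di-GMP is absent, so QilK is inactive.
Turanose is absent, so QilT is active.
With repressor QilT bound, *quvU* is not transcribed.
So QuvU is not produced.
Citrulline is present, so QuvT is inactive.
No activator is available at the *vorX* promoter, so *vorX* is not transcribed.
→ *vorX* is OFF.
0 of the 5 genes are transcribed.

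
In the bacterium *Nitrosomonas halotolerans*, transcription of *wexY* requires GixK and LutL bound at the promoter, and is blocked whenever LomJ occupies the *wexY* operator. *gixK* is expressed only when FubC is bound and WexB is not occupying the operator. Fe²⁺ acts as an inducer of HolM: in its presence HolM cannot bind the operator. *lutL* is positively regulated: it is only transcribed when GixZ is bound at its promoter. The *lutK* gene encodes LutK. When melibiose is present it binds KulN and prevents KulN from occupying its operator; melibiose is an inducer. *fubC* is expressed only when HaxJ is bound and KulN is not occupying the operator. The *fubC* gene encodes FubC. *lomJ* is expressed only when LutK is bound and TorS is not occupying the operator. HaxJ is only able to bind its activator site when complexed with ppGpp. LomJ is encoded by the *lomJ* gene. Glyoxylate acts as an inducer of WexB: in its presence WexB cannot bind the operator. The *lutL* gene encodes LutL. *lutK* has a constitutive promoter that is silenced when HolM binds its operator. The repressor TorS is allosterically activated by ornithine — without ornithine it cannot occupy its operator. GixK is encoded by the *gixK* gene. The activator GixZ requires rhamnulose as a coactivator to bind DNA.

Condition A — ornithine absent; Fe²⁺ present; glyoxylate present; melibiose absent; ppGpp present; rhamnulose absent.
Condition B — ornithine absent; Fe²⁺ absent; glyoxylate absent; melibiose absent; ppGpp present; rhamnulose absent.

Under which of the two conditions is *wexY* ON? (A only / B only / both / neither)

Condition A:
Ornithine is absent, so TorS is inactive.
Fe²⁺ is present, so HolM is inactive.
With no repressor bound, *lutK* is transcribed.
So LutK is produced and active.
No repressor is bound and LutK is active, so *lomJ* is transcribed.
So LomJ is produced and active.
Glyoxylate is present, so WexB is inactive.
Melibiose is absent, so KulN is active.
ppGpp is present, so HaxJ is active.
With repressor KulN bound, *fubC* is not transcribed.
So FubC is not produced.
Required activator FubC is absent, so *gixK* is not transcribed.
So GixK is not produced.
Rhamnulose is absent, so GixZ is inactive.
Required activator GixZ is absent, so *lutL* is not transcribed.
So LutL is not produced.
With repressor LomJ bound, *wexY* is not transcribed.
→ *wexY* is OFF in A.
Condition B:
Ornithine is absent, so TorS is inactive.
Fe²⁺ is absent, so HolM is active.
With repressor HolM bound, *lutK* is not transcribed.
So LutK is not produced.
Required activator LutK is absent, so *lomJ* is not transcribed.
So LomJ is not produced.
Glyoxylate is absent, so WexB is active.
Melibiose is absent, so KulN is active.
ppGpp is present, so HaxJ is active.
With repressor KulN bound, *fubC* is not transcribed.
So FubC is not produced.
With repressor WexB bound, *gixK* is not transcribed.
So GixK is not produced.
Rhamnulose is absent, so GixZ is inactive.
Required activator GixZ is absent, so *lutL* is not transcribed.
So LutL is not produced.
Required activator GixK is absent, so *wexY* is not transcribed.
→ *wexY* is OFF in B.

neither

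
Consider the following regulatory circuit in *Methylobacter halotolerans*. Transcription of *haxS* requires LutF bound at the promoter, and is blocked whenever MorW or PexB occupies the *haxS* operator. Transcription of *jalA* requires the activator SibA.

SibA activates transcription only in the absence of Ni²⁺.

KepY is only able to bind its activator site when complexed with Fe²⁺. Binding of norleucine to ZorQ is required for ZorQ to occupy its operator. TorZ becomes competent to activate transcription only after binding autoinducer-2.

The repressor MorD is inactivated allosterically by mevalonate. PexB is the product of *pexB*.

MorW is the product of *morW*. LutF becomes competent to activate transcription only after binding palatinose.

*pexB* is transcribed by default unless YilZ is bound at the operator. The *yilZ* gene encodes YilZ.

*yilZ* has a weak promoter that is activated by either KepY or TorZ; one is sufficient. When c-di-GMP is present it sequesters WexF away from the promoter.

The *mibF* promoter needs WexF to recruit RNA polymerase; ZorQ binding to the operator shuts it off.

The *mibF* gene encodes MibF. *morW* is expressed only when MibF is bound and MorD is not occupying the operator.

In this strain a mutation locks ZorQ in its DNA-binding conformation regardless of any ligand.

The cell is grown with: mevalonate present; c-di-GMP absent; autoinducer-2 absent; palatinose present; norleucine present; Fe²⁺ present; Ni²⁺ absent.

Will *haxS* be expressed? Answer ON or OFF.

ON

Palatinose is present, so LutF is active.
ZorQ is constitutively active in this strain.
c-di-GMP is absent, so WexF is active.
With repressor ZorQ bound, *mibF* is not transcribed.
So MibF is not produced.
Mevalonate is present, so MorD is inactive.
Required activator MibF is absent, so *morW* is not transcribed.
So MorW is not produced.
Fe²⁺ is present, so KepY is active.
Autoinducer-2 is absent, so TorZ is inactive.
Activator KepY is present, so *yilZ* is transcribed.
So YilZ is produced and active.
With repressor YilZ bound, *pexB* is not transcribed.
So PexB is not produced.
No repressor is bound and LutF is active, so *haxS* is transcribed.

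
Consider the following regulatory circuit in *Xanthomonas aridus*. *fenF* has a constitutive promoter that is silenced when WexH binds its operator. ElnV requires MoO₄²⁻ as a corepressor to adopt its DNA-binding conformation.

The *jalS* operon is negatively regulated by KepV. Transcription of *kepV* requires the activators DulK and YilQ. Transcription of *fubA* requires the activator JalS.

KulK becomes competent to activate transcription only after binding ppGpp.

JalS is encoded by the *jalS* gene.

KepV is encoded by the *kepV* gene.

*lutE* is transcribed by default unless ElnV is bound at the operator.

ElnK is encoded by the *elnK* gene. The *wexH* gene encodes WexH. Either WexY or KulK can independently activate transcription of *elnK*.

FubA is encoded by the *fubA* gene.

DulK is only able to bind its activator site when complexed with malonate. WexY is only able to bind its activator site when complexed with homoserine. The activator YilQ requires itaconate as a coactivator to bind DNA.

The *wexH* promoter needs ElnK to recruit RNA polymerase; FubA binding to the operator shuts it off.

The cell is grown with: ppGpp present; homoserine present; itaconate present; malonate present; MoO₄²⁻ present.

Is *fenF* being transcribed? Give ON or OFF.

OFF

Malonate is present, so DulK is active.
Itaconate is present, so YilQ is active.
No repressor is bound and DulK and YilQ are active, so *kepV* is transcribed.
So KepV is produced and active.
With repressor KepV bound, *jalS* is not transcribed.
So JalS is not produced.
Required activator JalS is absent, so *fubA* is not transcribed.
So FubA is not produced.
Homoserine is present, so WexY is active.
ppGpp is present, so KulK is active.
Activator WexY is present, so *elnK* is transcribed.
So ElnK is produced and active.
No repressor is bound and ElnK is active, so *wexH* is transcribed.
So WexH is produced and active.
With repressor WexH bound, *fenF* is not transcribed.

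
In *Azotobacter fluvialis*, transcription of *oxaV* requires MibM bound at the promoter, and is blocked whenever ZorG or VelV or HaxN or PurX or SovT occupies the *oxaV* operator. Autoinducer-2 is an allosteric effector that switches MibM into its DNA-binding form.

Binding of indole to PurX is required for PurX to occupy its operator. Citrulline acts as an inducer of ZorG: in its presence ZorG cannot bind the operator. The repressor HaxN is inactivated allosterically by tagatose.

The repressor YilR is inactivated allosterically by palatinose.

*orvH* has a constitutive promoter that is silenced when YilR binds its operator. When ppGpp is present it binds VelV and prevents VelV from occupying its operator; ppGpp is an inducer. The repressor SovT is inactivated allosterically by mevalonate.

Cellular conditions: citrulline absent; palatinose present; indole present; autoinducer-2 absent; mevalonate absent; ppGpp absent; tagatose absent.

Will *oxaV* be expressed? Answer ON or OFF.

OFF

Citrulline is absent, so ZorG is active.
ppGpp is absent, so VelV is active.
Tagatose is absent, so HaxN is active.
Autoinducer-2 is absent, so MibM is inactive.
Indole is present, so PurX is active.
Mevalonate is absent, so SovT is active.
With repressor ZorG bound, *oxaV* is not transcribed.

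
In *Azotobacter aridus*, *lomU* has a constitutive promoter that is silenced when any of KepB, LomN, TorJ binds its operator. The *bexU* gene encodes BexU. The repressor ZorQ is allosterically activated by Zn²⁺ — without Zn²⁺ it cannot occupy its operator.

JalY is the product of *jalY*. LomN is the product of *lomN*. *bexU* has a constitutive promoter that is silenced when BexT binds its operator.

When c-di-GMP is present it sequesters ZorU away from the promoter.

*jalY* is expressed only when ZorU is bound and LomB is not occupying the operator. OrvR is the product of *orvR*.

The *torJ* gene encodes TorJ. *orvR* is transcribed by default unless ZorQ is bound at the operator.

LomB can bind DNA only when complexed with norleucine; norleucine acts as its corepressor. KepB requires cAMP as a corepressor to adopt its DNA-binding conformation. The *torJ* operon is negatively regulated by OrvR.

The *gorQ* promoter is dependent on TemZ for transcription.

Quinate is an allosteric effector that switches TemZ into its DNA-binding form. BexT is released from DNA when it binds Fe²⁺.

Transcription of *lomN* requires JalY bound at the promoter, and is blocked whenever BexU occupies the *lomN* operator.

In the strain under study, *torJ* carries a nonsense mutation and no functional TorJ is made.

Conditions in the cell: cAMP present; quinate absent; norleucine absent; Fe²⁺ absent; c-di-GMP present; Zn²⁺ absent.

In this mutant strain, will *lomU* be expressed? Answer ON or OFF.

OFF

cAMP is present, so KepB is active.
c-di-GMP is present, so ZorU is inactive.
Norleucine is absent, so LomB is inactive.
Required activator ZorU is absent, so *jalY* is not transcribed.
So JalY is not produced.
Fe²⁺ is absent, so BexT is active.
With repressor BexT bound, *bexU* is not transcribed.
So BexU is not produced.
Required activator JalY is absent, so *lomN* is not transcribed.
So LomN is not produced.
TorJ is non-functional in this strain, so it has no effect.
With repressor KepB bound, *lomU* is not transcribed.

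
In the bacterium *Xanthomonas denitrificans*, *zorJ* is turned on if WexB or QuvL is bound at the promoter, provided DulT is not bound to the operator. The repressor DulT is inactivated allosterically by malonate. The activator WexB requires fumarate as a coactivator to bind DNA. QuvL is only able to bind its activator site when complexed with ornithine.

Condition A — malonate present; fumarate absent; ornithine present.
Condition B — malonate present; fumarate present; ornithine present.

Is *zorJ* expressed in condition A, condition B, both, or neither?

Condition A:
Malonate is present, so DulT is inactive.
Fumarate is absent, so WexB is inactive.
Ornithine is present, so QuvL is active.
Activator QuvL is present, so *zorJ* is transcribed.
→ *zorJ* is ON in A.
Condition B:
Malonate is present, so DulT is inactive.
Fumarate is present, so WexB is active.
Ornithine is present, so QuvL is active.
Activator WexB is present, so *zorJ* is transcribed.
→ *zorJ* is ON in B.

both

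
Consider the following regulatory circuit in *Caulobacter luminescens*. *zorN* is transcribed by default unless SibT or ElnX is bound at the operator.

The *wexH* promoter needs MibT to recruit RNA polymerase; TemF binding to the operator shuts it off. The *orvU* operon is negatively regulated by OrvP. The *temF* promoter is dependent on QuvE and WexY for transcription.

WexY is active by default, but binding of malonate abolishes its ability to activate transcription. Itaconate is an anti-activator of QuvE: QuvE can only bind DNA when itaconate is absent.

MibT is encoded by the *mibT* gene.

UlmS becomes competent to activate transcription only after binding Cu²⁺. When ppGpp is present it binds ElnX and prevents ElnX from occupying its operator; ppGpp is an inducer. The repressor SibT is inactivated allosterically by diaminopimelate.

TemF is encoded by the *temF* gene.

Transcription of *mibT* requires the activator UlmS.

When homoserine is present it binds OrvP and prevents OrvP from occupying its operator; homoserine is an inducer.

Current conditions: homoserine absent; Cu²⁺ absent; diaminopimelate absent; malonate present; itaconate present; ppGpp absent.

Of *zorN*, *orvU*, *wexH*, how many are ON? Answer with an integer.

Diaminopimelate is absent, so SibT is active.
ppGpp is absent, so ElnX is active.
With repressor SibT bound, *zorN* is not transcribed.
→ *zorN* is OFF.
Homoserine is absent, so OrvP is active.
With repressor OrvP bound, *orvU* is not transcribed.
→ *orvU* is OFF.
Cu²⁺ is absent, so UlmS is inactive.
Required activator UlmS is absent, so *mibT* is not transcribed.
So MibT is not produced.
Itaconate is present, so QuvE is inactive.
Malonate is present, so WexY is inactive.
Required activator QuvE is absent, so *temF* is not transcribed.
So TemF is not produced.
Required activator MibT is absent, so *wexH* is not transcribed.
→ *wexH* is OFF.
0 of the 3 genes are transcribed.

0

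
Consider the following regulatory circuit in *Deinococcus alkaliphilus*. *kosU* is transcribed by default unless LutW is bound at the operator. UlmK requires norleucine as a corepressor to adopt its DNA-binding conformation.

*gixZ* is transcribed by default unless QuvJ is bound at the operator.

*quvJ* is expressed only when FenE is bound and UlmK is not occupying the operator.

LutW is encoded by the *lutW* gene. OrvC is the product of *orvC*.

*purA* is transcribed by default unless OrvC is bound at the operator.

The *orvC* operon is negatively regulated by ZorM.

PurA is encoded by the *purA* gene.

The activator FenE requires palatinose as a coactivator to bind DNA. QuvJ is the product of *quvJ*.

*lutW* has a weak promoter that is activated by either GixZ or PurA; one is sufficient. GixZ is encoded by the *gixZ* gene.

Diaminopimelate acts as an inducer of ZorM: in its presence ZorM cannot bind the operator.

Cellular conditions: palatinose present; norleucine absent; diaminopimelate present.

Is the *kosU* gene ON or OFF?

Norleucine is absent, so UlmK is inactive.
Palatinose is present, so FenE is active.
No repressor is bound and FenE is active, so *quvJ* is transcribed.
So QuvJ is produced and active.
With repressor QuvJ bound, *gixZ* is not transcribed.
So GixZ is not produced.
Diaminopimelate is present, so ZorM is inactive.
With no repressor bound, *orvC* is transcribed.
So OrvC is produced and active.
With repressor OrvC bound, *purA* is not transcribed.
So PurA is not produced.
No activator is available at the *lutW* promoter, so *lutW* is not transcribed.
So LutW is not produced.
With no repressor bound, *kosU* is transcribed.

ON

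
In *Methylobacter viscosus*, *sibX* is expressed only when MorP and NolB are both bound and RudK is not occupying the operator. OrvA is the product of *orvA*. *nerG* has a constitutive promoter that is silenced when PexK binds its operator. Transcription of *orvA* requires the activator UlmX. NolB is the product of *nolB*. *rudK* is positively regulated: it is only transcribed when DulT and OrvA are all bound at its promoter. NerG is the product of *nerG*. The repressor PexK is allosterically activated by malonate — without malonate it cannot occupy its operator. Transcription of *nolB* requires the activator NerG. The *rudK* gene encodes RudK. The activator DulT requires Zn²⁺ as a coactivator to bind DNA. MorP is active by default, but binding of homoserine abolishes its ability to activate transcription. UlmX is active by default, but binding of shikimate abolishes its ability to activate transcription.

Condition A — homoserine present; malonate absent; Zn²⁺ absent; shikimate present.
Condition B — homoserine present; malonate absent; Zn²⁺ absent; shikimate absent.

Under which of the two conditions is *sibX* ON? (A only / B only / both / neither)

Condition A:
Homoserine is present, so MorP is inactive.
Malonate is absent, so PexK is inactive.
With no repressor bound, *nerG* is transcribed.
So NerG is produced and active.
No repressor is bound and NerG is active, so *nolB* is transcribed.
So NolB is produced and active.
Zn²⁺ is absent, so DulT is inactive.
Shikimate is present, so UlmX is inactive.
Required activator UlmX is absent, so *orvA* is not transcribed.
So OrvA is not produced.
Required activator DulT is absent, so *rudK* is not transcribed.
So RudK is not produced.
Required activator MorP is absent, so *sibX* is not transcribed.
→ *sibX* is OFF in A.
Condition B:
Homoserine is present, so MorP is inactive.
Malonate is absent, so PexK is inactive.
With no repressor bound, *nerG* is transcribed.
So NerG is produced and active.
No repressor is bound and NerG is active, so *nolB* is transcribed.
So NolB is produced and active.
Zn²⁺ is absent, so DulT is inactive.
Shikimate is absent, so UlmX is active.
No repressor is bound and UlmX is active, so *orvA* is transcribed.
So OrvA is produced and active.
Required activator DulT is absent, so *rudK* is not transcribed.
So RudK is not produced.
Required activator MorP is absent, so *sibX* is not transcribed.
→ *sibX* is OFF in B.

neither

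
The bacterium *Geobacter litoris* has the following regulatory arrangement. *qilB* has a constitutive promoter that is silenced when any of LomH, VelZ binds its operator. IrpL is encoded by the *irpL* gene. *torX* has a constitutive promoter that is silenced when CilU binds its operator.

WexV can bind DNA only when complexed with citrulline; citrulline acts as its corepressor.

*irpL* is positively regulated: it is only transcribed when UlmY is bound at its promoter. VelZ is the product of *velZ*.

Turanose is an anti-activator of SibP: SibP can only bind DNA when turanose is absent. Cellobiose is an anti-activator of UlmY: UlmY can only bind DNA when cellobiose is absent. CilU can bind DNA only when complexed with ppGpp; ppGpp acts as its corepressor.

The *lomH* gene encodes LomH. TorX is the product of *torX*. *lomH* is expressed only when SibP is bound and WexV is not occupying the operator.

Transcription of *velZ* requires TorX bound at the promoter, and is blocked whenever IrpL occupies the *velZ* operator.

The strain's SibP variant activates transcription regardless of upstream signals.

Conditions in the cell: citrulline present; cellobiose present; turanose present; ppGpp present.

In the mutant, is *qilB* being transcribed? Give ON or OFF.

ON

SibP is constitutively active in this strain.
Citrulline is present, so WexV is active.
With repressor WexV bound, *lomH* is not transcribed.
So LomH is not produced.
ppGpp is present, so CilU is active.
With repressor CilU bound, *torX* is not transcribed.
So TorX is not produced.
Cellobiose is present, so UlmY is inactive.
Required activator UlmY is absent, so *irpL* is not transcribed.
So IrpL is not produced.
Required activator TorX is absent, so *velZ* is not transcribed.
So VelZ is not produced.
With no repressor bound, *qilB* is transcribed.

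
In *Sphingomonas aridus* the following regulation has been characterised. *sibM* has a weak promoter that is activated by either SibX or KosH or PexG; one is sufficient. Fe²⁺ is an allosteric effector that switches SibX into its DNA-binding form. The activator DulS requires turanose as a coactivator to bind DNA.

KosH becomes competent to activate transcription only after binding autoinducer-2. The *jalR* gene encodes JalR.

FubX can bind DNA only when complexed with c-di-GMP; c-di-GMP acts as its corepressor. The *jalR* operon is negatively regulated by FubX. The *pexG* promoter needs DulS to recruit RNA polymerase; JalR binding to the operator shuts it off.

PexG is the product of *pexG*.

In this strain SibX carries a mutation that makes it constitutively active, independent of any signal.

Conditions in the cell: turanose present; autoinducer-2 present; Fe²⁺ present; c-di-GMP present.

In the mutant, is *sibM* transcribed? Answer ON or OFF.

ON

SibX is constitutively active in this strain.
Autoinducer-2 is present, so KosH is active.
Turanose is present, so DulS is active.
c-di-GMP is present, so FubX is active.
With repressor FubX bound, *jalR* is not transcribed.
So JalR is not produced.
No repressor is bound and DulS is active, so *pexG* is transcribed.
So PexG is produced and active.
Activator SibX is present, so *sibM* is transcribed.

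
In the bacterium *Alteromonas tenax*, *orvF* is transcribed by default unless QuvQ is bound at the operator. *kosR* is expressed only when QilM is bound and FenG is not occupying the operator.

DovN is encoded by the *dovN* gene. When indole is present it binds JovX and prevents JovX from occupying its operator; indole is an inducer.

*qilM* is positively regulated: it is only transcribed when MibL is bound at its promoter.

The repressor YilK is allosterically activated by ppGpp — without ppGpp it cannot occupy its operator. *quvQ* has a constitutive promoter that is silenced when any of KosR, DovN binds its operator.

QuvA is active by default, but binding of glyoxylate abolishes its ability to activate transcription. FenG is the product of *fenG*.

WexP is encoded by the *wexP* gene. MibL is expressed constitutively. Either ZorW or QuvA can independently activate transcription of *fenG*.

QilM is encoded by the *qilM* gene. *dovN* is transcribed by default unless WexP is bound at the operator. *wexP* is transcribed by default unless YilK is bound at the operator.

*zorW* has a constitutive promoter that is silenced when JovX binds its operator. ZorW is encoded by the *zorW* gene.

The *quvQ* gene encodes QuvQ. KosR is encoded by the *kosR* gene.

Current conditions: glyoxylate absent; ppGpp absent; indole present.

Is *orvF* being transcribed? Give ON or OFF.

Indole is present, so JovX is inactive.
With no repressor bound, *zorW* is transcribed.
So ZorW is produced and active.
Glyoxylate is absent, so QuvA is active.
Activator ZorW is present, so *fenG* is transcribed.
So FenG is produced and active.
MibL is produced constitutively and is active.
No repressor is bound and MibL is active, so *qilM* is transcribed.
So QilM is produced and active.
With repressor FenG bound, *kosR* is not transcribed.
So KosR is not produced.
ppGpp is absent, so YilK is inactive.
With no repressor bound, *wexP* is transcribed.
So WexP is produced and active.
With repressor WexP bound, *dovN* is not transcribed.
So DovN is not produced.
With no repressor bound, *quvQ* is transcribed.
So QuvQ is produced and active.
With repressor QuvQ bound, *orvF* is not transcribed.

OFF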